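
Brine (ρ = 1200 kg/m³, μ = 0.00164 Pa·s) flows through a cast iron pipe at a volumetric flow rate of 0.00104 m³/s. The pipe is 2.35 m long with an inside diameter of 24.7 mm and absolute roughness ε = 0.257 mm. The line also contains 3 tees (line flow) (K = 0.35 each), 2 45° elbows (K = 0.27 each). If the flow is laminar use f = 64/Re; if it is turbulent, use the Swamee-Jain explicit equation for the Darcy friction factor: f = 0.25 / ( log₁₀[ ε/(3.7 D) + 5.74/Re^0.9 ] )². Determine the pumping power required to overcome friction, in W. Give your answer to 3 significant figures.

Cross-sectional area A = πD²/4 = π(0.0247)²/4 = 0.0004792 m²; mean velocity V = Q/A = 0.00104/0.0004792 = 2.17 m/s.
Reynolds number Re = ρVD/μ = 1200 · 2.17 · 0.0247 / 0.00164 = 3.923e+04.
Re > 4000 → turbulent. Relative roughness ε/D = 0.000257/0.0247 = 0.0104. Swamee-Jain: f = 0.25/(log₁₀[0.0104/3.7 + 5.74/3.923e+04^0.9])² = 0.25/(log₁₀[0.00281 + 0.000421])² = 0.25/(-2.49)² = 0.04031.
Total minor-loss coefficient ΣK = 3·0.35 + 2·0.27 = 1.59.
ΔP = [f·L/D + ΣK]·(ρV²/2) = [0.04031·2.35/0.0247 + 1.59]·(1200·2.17²/2) = [3.835 + 1.59]·2827 = 1.533e+04 Pa.
Pumping power P = QΔP = 0.00104·1.533e+04 = 15.95 W = 15.9 W.

P ≈ 15.9 W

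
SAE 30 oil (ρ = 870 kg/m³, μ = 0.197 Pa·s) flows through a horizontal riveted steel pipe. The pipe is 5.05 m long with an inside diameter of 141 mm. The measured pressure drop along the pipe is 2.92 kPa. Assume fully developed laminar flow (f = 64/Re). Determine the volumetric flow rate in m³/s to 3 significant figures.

For laminar flow, f = 64/Re with Re = ρVD/μ, so Darcy-Weisbach reduces to ΔP = 32μLV/D². Solving for V: V = ΔP·D²/(32μL) = 2920·(0.141)²/(32·0.197·5.05) = 1.824 m/s.
Check: Re = ρVD/μ = 870·1.824·0.141/0.197 = 1135 < 2300, so the laminar assumption holds.
Q = V·A = 1.824·(π/4·0.141²) = 0.02847 m³/s = 0.0285 m³/s.

Q ≈ 0.0285 m³/s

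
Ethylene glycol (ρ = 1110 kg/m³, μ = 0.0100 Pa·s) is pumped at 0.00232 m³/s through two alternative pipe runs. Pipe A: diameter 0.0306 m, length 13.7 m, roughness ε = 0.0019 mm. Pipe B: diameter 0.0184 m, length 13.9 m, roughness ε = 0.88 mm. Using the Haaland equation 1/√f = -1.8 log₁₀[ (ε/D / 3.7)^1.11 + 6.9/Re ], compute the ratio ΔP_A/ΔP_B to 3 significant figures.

Pipe A: V = Q/A = 0.00232/0.0007354 = 3.155 m/s; Re = 1.072e+04; ε/D = 6.21e-05; Haaland → f = 0.03037; ΔP_A = f(L/D)(ρV²/2) = 7.511e+04 Pa.
Pipe B: V = Q/A = 0.00232/0.0002659 = 8.725 m/s; Re = 1.782e+04; ε/D = 0.0478; Haaland → f = 0.07163; ΔP_B = f(L/D)(ρV²/2) = 2.286e+06 Pa.
ΔP_A/ΔP_B = 7.511e+04/2.286e+06 = 0.0329.

ΔP_A/ΔP_B ≈ 0.0329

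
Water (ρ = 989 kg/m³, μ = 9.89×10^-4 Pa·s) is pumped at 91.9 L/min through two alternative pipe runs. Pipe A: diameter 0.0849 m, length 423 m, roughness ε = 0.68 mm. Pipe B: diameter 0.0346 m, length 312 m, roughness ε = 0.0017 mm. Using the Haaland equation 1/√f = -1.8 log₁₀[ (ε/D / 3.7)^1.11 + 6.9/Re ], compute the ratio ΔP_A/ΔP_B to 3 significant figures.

ΔP_A/ΔP_B ≈ 0.0285

Pipe A: V = Q/A = 0.001532/0.005661 = 0.2706 m/s; Re = 2.297e+04; ε/D = 0.00801; Haaland → f = 0.03792; ΔP_A = f(L/D)(ρV²/2) = 6838 Pa.
Pipe B: V = Q/A = 0.001532/0.0009402 = 1.629 m/s; Re = 5.636e+04; ε/D = 4.91e-05; Haaland → f = 0.02031; ΔP_B = f(L/D)(ρV²/2) = 2.403e+05 Pa.
ΔP_A/ΔP_B = 6838/2.403e+05 = 0.0285.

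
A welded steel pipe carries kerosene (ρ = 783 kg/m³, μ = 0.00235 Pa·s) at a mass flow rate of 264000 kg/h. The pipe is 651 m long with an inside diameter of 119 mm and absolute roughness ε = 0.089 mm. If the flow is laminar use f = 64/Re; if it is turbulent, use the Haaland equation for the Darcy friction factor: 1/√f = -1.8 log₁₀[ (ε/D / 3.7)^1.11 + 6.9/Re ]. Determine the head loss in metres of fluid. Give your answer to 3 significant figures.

ṁ = 264000 kg/h = 264000/3600 = 73.33 kg/s.
A = πD²/4 = π(0.119)²/4 = 0.01112 m²; mean velocity V = ṁ/(ρA) = 73.33/(783 · 0.01112) = 8.421 m/s.
Reynolds number Re = ρVD/μ = 783 · 8.421 · 0.119 / 0.00235 = 3.339e+05.
Re > 4000 → turbulent. Relative roughness ε/D = 8.9e-05/0.119 = 0.000748. Haaland: 1/√f = -1.8 log₁₀[(0.000748/3.7)^1.11 + 6.9/3.339e+05] = -1.8 log₁₀[7.93e-05 + 2.07e-05] = 7.2, so f = 0.01929.
Darcy-Weisbach: ΔP = f(L/D)(ρV²/2) = 0.01929·(651/0.119)·(783·8.421²/2) = 0.01929·5471·2.776e+04 = 2.929e+06 Pa.
Head loss h_f = ΔP/(ρg) = 2.929e+06/(783·9.81) = 381 m.

h_f ≈ 381 m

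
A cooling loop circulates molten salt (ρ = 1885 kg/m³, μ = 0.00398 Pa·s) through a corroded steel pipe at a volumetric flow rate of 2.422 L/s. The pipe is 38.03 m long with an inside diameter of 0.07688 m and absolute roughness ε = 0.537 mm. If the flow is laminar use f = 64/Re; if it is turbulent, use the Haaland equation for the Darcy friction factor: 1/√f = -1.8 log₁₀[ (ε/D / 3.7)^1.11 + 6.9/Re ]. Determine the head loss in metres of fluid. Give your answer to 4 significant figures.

h_f ≈ 0.2549 m

Q = 2.422 L/s = 2.422/1000 = 0.002422 m³/s.
Cross-sectional area A = πD²/4 = π(0.07688)²/4 = 0.004642 m²; mean velocity V = Q/A = 0.002422/0.004642 = 0.5217 m/s.
Reynolds number Re = ρVD/μ = 1885 · 0.5217 · 0.07688 / 0.00398 = 1.9e+04.
Re > 4000 → turbulent. Relative roughness ε/D = 0.000537/0.07688 = 0.00698. Haaland: 1/√f = -1.8 log₁₀[(0.00698/3.7)^1.11 + 6.9/1.9e+04] = -1.8 log₁₀[0.000947 + 0.000363] = 5.189, so f = 0.03714.
Darcy-Weisbach: ΔP = f(L/D)(ρV²/2) = 0.03714·(38.03/0.07688)·(1885·0.5217²/2) = 0.03714·494.7·256.6 = 4714 Pa.
Head loss h_f = ΔP/(ρg) = 4714/(1885·9.81) = 0.2549 m.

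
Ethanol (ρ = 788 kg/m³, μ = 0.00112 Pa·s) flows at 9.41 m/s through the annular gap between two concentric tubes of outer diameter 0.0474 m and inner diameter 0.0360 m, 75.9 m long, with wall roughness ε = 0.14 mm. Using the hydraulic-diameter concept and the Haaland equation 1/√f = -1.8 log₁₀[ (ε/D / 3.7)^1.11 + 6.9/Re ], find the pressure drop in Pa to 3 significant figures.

Hydraulic diameter D_h = 4A/P = D_o - D_i = 0.0474 - 0.036 = 0.0114 m.
Re = ρVD_h/μ = 788·9.41·0.0114/0.00112 = 7.547e+04.
ε/D_h = 0.00014/0.0114 = 0.0123; Haaland gives 1/√f = -1.8 log₁₀[0.00177+9.14e-05] = 4.914, so f = 0.04142.
ΔP = f(L/D_h)(ρV²/2) = 0.04142·75.9/0.0114·3.489e+04 = 9.621e+06 Pa.

ΔP ≈ 9.62×10^6 Pa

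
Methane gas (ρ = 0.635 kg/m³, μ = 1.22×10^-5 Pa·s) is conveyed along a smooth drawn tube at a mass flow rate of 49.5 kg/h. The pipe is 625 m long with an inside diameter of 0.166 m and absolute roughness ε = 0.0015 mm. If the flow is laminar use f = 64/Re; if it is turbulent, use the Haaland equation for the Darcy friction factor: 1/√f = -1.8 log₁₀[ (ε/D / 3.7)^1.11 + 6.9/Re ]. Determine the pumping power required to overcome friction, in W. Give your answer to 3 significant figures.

P ≈ 0.833 W

ṁ = 49.5 kg/h = 49.5/3600 = 0.01375 kg/s.
A = πD²/4 = π(0.166)²/4 = 0.02164 m²; mean velocity V = ṁ/(ρA) = 0.01375/(0.635 · 0.02164) = 1.001 m/s.
Reynolds number Re = ρVD/μ = 0.635 · 1.001 · 0.166 / 1.22e-05 = 8645.
Re > 4000 → turbulent. Relative roughness ε/D = 1.5e-06/0.166 = 9.04e-06. Haaland: 1/√f = -1.8 log₁₀[(9.04e-06/3.7)^1.11 + 6.9/8645] = -1.8 log₁₀[5.89e-07 + 0.000798] = 5.576, so f = 0.03217.
Darcy-Weisbach: ΔP = f(L/D)(ρV²/2) = 0.03217·(625/0.166)·(0.635·1.001²/2) = 0.03217·3765·0.3178 = 38.49 Pa.
Q = ṁ/ρ = 0.01375/0.635 = 0.02165 m³/s.
Pumping power P = QΔP = 0.02165·38.49 = 0.8335 W = 0.833 W.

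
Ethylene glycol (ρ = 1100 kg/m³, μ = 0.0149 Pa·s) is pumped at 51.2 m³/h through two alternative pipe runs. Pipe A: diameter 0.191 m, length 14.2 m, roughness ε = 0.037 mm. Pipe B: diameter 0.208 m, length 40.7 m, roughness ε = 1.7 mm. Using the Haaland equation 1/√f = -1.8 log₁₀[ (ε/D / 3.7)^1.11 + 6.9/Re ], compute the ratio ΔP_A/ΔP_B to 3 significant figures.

Pipe A: V = Q/A = 0.01422/0.02865 = 0.4964 m/s; Re = 6999; ε/D = 0.000194; Haaland → f = 0.03433; ΔP_A = f(L/D)(ρV²/2) = 345.9 Pa.
Pipe B: V = Q/A = 0.01422/0.03398 = 0.4186 m/s; Re = 6427; ε/D = 0.00817; Haaland → f = 0.04371; ΔP_B = f(L/D)(ρV²/2) = 824 Pa.
ΔP_A/ΔP_B = 345.9/824 = 0.420.

ΔP_A/ΔP_B ≈ 0.420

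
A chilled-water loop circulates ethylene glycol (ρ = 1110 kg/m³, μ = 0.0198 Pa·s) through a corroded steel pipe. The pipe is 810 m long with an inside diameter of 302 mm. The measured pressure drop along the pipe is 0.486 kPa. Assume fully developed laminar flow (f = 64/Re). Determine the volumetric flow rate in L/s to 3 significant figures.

For laminar flow, f = 64/Re with Re = ρVD/μ, so Darcy-Weisbach reduces to ΔP = 32μLV/D². Solving for V: V = ΔP·D²/(32μL) = 486·(0.302)²/(32·0.0198·810) = 0.08637 m/s.
Check: Re = ρVD/μ = 1110·0.08637·0.302/0.0198 = 1462 < 2300, so the laminar assumption holds.
Q = V·A = 0.08637·(π/4·0.302²) = 0.006187 m³/s = 6.19 L/s.

Q ≈ 6.19 L/s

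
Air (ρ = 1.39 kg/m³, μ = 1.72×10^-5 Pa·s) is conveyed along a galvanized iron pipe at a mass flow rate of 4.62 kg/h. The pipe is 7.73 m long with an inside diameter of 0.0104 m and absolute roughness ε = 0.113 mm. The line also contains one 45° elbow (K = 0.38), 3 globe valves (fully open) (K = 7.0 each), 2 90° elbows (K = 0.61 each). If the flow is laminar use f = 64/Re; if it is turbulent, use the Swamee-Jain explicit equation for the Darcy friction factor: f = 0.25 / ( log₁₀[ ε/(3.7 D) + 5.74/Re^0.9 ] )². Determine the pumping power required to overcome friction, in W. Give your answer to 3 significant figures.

ṁ = 4.62 kg/h = 4.62/3600 = 0.001283 kg/s.
A = πD²/4 = π(0.0104)²/4 = 8.495e-05 m²; mean velocity V = ṁ/(ρA) = 0.001283/(1.39 · 8.495e-05) = 10.87 m/s.
Reynolds number Re = ρVD/μ = 1.39 · 10.87 · 0.0104 / 1.72e-05 = 9135.
Re > 4000 → turbulent. Relative roughness ε/D = 0.000113/0.0104 = 0.0109. Swamee-Jain: f = 0.25/(log₁₀[0.0109/3.7 + 5.74/9135^0.9])² = 0.25/(log₁₀[0.00294 + 0.00156])² = 0.25/(-2.347)² = 0.0454.
Total minor-loss coefficient ΣK = 1·0.38 + 3·7 + 2·0.61 = 22.6.
ΔP = [f·L/D + ΣK]·(ρV²/2) = [0.0454·7.73/0.0104 + 22.6]·(1.39·10.87²/2) = [33.74 + 22.6]·82.1 = 4625 Pa.
Q = ṁ/ρ = 0.001283/1.39 = 0.0009233 m³/s.
Pumping power P = QΔP = 0.0009233·4625 = 4.270 W = 4.27 W.

P ≈ 4.27 W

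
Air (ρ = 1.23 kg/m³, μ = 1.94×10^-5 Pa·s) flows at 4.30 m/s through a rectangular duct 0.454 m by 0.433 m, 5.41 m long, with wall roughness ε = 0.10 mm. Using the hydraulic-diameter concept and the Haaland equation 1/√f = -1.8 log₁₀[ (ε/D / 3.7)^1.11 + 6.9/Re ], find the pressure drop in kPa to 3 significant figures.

Hydraulic diameter D_h = 4A/P = 4·(0.454·0.433)/(2·(0.454+0.433)) = 0.7863/1.774 = 0.4433 m.
Re = ρVD_h/μ = 1.23·4.3·0.4433/1.94e-05 = 1.208e+05.
ε/D_h = 0.0001/0.4433 = 0.000226; Haaland gives 1/√f = -1.8 log₁₀[2.1e-05+5.71e-05] = 7.394, so f = 0.01829.
ΔP = f(L/D_h)(ρV²/2) = 0.01829·5.41/0.4433·11.37 = 2.539 Pa.
ΔP = 0.00254 kPa.

ΔP ≈ 0.00254 kPa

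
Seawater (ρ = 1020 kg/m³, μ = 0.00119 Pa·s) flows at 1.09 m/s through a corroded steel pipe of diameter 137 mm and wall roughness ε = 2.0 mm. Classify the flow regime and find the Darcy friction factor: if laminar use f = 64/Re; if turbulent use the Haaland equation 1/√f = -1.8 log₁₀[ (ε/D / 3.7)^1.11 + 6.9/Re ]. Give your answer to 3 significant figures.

f ≈ 0.0437

Re = ρVD/μ = 1020·1.09·0.137/0.00119 = 1.28e+05.
Re > 4000 → turbulent. ε/D = 0.002/0.137 = 0.0146; Haaland: 1/√f = -1.8 log₁₀[0.00215 + 5.39e-05] = 4.784, so f = 0.0437.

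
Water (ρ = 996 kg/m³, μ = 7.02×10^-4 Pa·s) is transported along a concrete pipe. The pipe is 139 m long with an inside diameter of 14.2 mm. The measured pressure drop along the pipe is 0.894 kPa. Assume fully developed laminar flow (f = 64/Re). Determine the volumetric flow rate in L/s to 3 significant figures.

For laminar flow, f = 64/Re with Re = ρVD/μ, so Darcy-Weisbach reduces to ΔP = 32μLV/D². Solving for V: V = ΔP·D²/(32μL) = 894·(0.0142)²/(32·0.000702·139) = 0.05773 m/s.
Check: Re = ρVD/μ = 996·0.05773·0.0142/0.000702 = 1163 < 2300, so the laminar assumption holds.
Q = V·A = 0.05773·(π/4·0.0142²) = 9.143e-06 m³/s = 0.00914 L/s.

Q ≈ 0.00914 L/s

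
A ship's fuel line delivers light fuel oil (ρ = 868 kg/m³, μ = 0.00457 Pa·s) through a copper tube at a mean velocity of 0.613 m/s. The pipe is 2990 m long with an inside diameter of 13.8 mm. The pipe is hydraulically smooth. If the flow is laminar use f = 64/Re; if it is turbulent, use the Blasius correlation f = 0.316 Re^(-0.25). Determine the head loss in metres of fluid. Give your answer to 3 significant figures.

Reynolds number Re = ρVD/μ = 868 · 0.613 · 0.0138 / 0.00457 = 1607.
Re < 2300 → laminar flow, so f = 64/Re = 64/1607 = 0.03983 (the turbulent correlation is not needed).
Darcy-Weisbach: ΔP = f(L/D)(ρV²/2) = 0.03983·(2990/0.0138)·(868·0.613²/2) = 0.03983·2.167e+05·163.1 = 1.407e+06 Pa.
Head loss h_f = ΔP/(ρg) = 1.407e+06/(868·9.81) = 165 m.

h_f ≈ 165 m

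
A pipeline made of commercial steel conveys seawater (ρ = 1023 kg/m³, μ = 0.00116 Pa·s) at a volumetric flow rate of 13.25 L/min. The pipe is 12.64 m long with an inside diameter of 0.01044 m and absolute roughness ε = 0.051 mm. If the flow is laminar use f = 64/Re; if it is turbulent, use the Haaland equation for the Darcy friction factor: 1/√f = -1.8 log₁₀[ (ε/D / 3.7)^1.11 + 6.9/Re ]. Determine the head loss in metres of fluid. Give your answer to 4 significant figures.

Q = 13.25 L/min = 13.25/60000 = 0.0002208 m³/s.
Cross-sectional area A = πD²/4 = π(0.01044)²/4 = 8.56e-05 m²; mean velocity V = Q/A = 0.0002208/8.56e-05 = 2.58 m/s.
Reynolds number Re = ρVD/μ = 1023 · 2.58 · 0.01044 / 0.00116 = 2.375e+04.
Re > 4000 → turbulent. Relative roughness ε/D = 5.1e-05/0.01044 = 0.00489. Haaland: 1/√f = -1.8 log₁₀[(0.00489/3.7)^1.11 + 6.9/2.375e+04] = -1.8 log₁₀[0.000637 + 0.000291] = 5.459, so f = 0.03356.
Darcy-Weisbach: ΔP = f(L/D)(ρV²/2) = 0.03356·(12.64/0.01044)·(1023·2.58²/2) = 0.03356·1211·3404 = 1.383e+05 Pa.
Head loss h_f = ΔP/(ρg) = 1.383e+05/(1023·9.81) = 13.78 m.

h_f ≈ 13.78 m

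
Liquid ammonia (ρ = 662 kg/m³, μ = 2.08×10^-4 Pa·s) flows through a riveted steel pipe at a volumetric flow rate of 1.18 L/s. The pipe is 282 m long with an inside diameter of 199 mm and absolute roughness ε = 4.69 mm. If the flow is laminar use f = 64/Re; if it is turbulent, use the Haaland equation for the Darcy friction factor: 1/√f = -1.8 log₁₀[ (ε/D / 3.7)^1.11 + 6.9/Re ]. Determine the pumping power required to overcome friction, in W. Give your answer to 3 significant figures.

P ≈ 0.0425 W

Q = 1.18 L/s = 1.18/1000 = 0.00118 m³/s.
Cross-sectional area A = πD²/4 = π(0.199)²/4 = 0.0311 m²; mean velocity V = Q/A = 0.00118/0.0311 = 0.03794 m/s.
Reynolds number Re = ρVD/μ = 662 · 0.03794 · 0.199 / 0.000208 = 2.403e+04.
Re > 4000 → turbulent. Relative roughness ε/D = 0.00469/0.199 = 0.0236. Haaland: 1/√f = -1.8 log₁₀[(0.0236/3.7)^1.11 + 6.9/2.403e+04] = -1.8 log₁₀[0.00365 + 0.000287] = 4.328, so f = 0.05338.
Darcy-Weisbach: ΔP = f(L/D)(ρV²/2) = 0.05338·(282/0.199)·(662·0.03794²/2) = 0.05338·1417·0.4764 = 36.04 Pa.
Pumping power P = QΔP = 0.00118·36.04 = 0.04253 W = 0.0425 W.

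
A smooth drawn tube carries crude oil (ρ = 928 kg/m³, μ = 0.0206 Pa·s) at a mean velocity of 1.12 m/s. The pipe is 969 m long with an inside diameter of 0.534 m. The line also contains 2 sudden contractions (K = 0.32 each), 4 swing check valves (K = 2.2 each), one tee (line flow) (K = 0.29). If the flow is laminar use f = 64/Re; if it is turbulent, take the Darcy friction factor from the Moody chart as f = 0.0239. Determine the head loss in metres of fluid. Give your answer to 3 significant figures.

h_f ≈ 3.39 m

Reynolds number Re = ρVD/μ = 928 · 1.12 · 0.534 / 0.0206 = 2.694e+04.
Re > 4000 → turbulent; use the Moody-chart value f = 0.0239.
Total minor-loss coefficient ΣK = 2·0.32 + 4·2.2 + 1·0.29 = 9.73.
ΔP = [f·L/D + ΣK]·(ρV²/2) = [0.0239·969/0.534 + 9.73]·(928·1.12²/2) = [43.37 + 9.73]·582 = 3.091e+04 Pa.
Head loss h_f = ΔP/(ρg) = 3.091e+04/(928·9.81) = 3.39 m.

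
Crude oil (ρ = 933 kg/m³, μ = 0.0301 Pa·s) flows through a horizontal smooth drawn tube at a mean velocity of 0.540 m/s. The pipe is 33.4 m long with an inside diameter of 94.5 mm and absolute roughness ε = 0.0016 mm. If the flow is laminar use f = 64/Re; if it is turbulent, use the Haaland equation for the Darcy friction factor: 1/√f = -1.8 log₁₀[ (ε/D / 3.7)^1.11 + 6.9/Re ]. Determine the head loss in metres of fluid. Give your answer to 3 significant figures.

Reynolds number Re = ρVD/μ = 933 · 0.54 · 0.0945 / 0.0301 = 1582.
Re < 2300 → laminar flow, so f = 64/Re = 64/1582 = 0.04046 (the turbulent correlation is not needed).
Darcy-Weisbach: ΔP = f(L/D)(ρV²/2) = 0.04046·(33.4/0.0945)·(933·0.54²/2) = 0.04046·353.4·136 = 1945 Pa.
Head loss h_f = ΔP/(ρg) = 1945/(933·9.81) = 0.213 m.

h_f ≈ 0.213 m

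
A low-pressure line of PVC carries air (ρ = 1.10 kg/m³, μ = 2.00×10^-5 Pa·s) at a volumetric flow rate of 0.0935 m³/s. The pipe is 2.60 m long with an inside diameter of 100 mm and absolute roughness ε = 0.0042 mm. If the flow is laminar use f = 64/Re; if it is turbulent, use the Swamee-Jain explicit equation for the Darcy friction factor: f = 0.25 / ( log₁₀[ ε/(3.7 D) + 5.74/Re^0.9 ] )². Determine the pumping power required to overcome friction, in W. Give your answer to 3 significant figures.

P ≈ 3.74 W

Cross-sectional area A = πD²/4 = π(0.1)²/4 = 0.007854 m²; mean velocity V = Q/A = 0.0935/0.007854 = 11.9 m/s.
Reynolds number Re = ρVD/μ = 1.1 · 11.9 · 0.1 / 2e-05 = 6.548e+04.
Re > 4000 → turbulent. Relative roughness ε/D = 4.2e-06/0.1 = 4.2e-05. Swamee-Jain: f = 0.25/(log₁₀[4.2e-05/3.7 + 5.74/6.548e+04^0.9])² = 0.25/(log₁₀[1.14e-05 + 0.000266])² = 0.25/(-3.557)² = 0.01975.
Darcy-Weisbach: ΔP = f(L/D)(ρV²/2) = 0.01975·(2.6/0.1)·(1.1·11.9²/2) = 0.01975·26·77.95 = 40.04 Pa.
Pumping power P = QΔP = 0.0935·40.04 = 3.743 W = 3.74 W.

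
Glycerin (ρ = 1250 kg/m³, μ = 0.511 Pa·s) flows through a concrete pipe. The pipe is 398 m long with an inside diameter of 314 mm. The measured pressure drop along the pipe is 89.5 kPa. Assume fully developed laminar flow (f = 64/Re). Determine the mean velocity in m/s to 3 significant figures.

V ≈ 1.36 m/s

For laminar flow, f = 64/Re with Re = ρVD/μ, so Darcy-Weisbach reduces to ΔP = 32μLV/D². Solving for V: V = ΔP·D²/(32μL) = 8.95e+04·(0.314)²/(32·0.511·398) = 1.356 m/s.
Check: Re = ρVD/μ = 1250·1.356·0.314/0.511 = 1041 < 2300, so the laminar assumption holds.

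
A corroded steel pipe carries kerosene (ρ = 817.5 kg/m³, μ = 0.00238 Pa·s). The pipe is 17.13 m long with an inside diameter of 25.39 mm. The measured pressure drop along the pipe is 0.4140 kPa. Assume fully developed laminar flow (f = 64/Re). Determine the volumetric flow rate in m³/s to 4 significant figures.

Q ≈ 1.036×10^-4 m³/s

For laminar flow, f = 64/Re with Re = ρVD/μ, so Darcy-Weisbach reduces to ΔP = 32μLV/D². Solving for V: V = ΔP·D²/(32μL) = 414·(0.02539)²/(32·0.00238·17.13) = 0.2046 m/s.
Check: Re = ρVD/μ = 817.5·0.2046·0.02539/0.00238 = 1784 < 2300, so the laminar assumption holds.
Q = V·A = 0.2046·(π/4·0.02539²) = 0.0001036 m³/s = 1.036×10^-4 m³/s.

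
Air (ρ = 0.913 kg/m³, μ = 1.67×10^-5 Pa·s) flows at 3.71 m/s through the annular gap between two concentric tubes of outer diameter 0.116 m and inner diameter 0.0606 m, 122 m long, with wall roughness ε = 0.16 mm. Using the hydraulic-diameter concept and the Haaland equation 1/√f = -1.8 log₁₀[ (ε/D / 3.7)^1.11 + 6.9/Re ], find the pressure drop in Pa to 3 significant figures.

ΔP ≈ 470 Pa

Hydraulic diameter D_h = 4A/P = D_o - D_i = 0.116 - 0.0606 = 0.0554 m.
Re = ρVD_h/μ = 0.913·3.71·0.0554/1.67e-05 = 1.124e+04.
ε/D_h = 0.00016/0.0554 = 0.00289; Haaland gives 1/√f = -1.8 log₁₀[0.000355+0.000614] = 5.424, so f = 0.03399.
ΔP = f(L/D_h)(ρV²/2) = 0.03399·122/0.0554·6.283 = 470.3 Pa.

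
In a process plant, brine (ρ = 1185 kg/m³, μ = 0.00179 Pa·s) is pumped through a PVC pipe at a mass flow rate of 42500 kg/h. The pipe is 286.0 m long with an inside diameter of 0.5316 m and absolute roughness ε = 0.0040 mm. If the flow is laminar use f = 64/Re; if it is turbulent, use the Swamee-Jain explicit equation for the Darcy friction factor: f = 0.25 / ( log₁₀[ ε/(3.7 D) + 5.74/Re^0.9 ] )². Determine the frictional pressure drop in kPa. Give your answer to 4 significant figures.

ΔP ≈ 0.01762 kPa

ṁ = 42500 kg/h = 42500/3600 = 11.81 kg/s.
A = πD²/4 = π(0.5316)²/4 = 0.222 m²; mean velocity V = ṁ/(ρA) = 11.81/(1185 · 0.222) = 0.04489 m/s.
Reynolds number Re = ρVD/μ = 1185 · 0.04489 · 0.5316 / 0.00179 = 1.58e+04.
Re > 4000 → turbulent. Relative roughness ε/D = 4e-06/0.5316 = 7.52e-06. Swamee-Jain: f = 0.25/(log₁₀[7.52e-06/3.7 + 5.74/1.58e+04^0.9])² = 0.25/(log₁₀[2.03e-06 + 0.000955])² = 0.25/(-3.019)² = 0.02743.
Darcy-Weisbach: ΔP = f(L/D)(ρV²/2) = 0.02743·(286/0.5316)·(1185·0.04489²/2) = 0.02743·538·1.194 = 17.62 Pa.
ΔP = 17.62 Pa = 0.01762 kPa.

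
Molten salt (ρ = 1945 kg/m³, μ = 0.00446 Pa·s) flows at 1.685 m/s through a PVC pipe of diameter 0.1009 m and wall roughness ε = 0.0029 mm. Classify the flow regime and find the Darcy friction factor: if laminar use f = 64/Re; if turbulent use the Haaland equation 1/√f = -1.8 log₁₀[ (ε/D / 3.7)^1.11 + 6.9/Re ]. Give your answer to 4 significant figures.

Re = ρVD/μ = 1945·1.685·0.1009/0.00446 = 7.414e+04.
Re > 4000 → turbulent. ε/D = 2.9e-06/0.1009 = 2.87e-05; Haaland: 1/√f = -1.8 log₁₀[2.13e-06 + 9.31e-05] = 7.239, so f = 0.01909.

f ≈ 0.01909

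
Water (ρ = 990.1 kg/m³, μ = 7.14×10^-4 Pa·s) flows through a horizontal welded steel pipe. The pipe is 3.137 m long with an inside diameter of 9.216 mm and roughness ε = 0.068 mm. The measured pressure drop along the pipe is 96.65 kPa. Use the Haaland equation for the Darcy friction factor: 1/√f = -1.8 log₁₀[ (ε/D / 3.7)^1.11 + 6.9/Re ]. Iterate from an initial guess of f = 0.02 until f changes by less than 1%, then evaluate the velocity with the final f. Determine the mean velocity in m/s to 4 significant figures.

V ≈ 4.012 m/s

Rearranging Darcy-Weisbach: V = √(2·ΔP·D/(f·L·ρ)). With ε/D = 6.8e-05/0.009216 = 0.00738, iterate starting from f = 0.02:
  f = 0.02 → V = √(2·9.665e+04·0.009216/(0.02·3.137·990.1)) = 5.355 m/s; Re = ρVD/μ = 6.844e+04; f → 0.03533
  f = 0.03533 → V = 4.029 m/s; Re = 5.149e+04; f → 0.03564
Converged (Δf/f < 1%). With the final f = 0.03564: V = √(2·9.665e+04·0.009216/(0.03564·3.137·990.1)) = 4.012 m/s.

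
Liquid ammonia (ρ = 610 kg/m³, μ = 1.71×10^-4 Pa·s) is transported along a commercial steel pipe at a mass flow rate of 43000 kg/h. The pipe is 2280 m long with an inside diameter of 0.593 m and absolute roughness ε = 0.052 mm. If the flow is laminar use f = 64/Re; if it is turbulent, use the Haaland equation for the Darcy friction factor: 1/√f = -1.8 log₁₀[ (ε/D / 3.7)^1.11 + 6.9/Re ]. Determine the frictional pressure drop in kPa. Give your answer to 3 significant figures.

ΔP ≈ 0.0996 kPa

ṁ = 43000 kg/h = 43000/3600 = 11.94 kg/s.
A = πD²/4 = π(0.593)²/4 = 0.2762 m²; mean velocity V = ṁ/(ρA) = 11.94/(610 · 0.2762) = 0.0709 m/s.
Reynolds number Re = ρVD/μ = 610 · 0.0709 · 0.593 / 0.000171 = 1.5e+05.
Re > 4000 → turbulent. Relative roughness ε/D = 5.2e-05/0.593 = 8.77e-05. Haaland: 1/√f = -1.8 log₁₀[(8.77e-05/3.7)^1.11 + 6.9/1.5e+05] = -1.8 log₁₀[7.34e-06 + 4.6e-05] = 7.691, so f = 0.01691.
Darcy-Weisbach: ΔP = f(L/D)(ρV²/2) = 0.01691·(2280/0.593)·(610·0.0709²/2) = 0.01691·3845·1.533 = 99.65 Pa.
ΔP = 99.65 Pa = 0.0996 kPa.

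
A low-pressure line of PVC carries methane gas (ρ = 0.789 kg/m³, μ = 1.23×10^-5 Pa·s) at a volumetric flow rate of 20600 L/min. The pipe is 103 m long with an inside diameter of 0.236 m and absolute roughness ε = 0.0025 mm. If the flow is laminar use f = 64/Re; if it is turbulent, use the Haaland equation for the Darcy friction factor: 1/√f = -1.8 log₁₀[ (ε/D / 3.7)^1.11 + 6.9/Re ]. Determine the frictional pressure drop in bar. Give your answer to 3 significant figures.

Q = 20600 L/min = 20600/60000 = 0.3433 m³/s.
Cross-sectional area A = πD²/4 = π(0.236)²/4 = 0.04374 m²; mean velocity V = Q/A = 0.3433/0.04374 = 7.849 m/s.
Reynolds number Re = ρVD/μ = 0.789 · 7.849 · 0.236 / 1.23e-05 = 1.188e+05.
Re > 4000 → turbulent. Relative roughness ε/D = 2.5e-06/0.236 = 1.06e-05. Haaland: 1/√f = -1.8 log₁₀[(1.06e-05/3.7)^1.11 + 6.9/1.188e+05] = -1.8 log₁₀[7.03e-07 + 5.81e-05] = 7.615, so f = 0.01724.
Darcy-Weisbach: ΔP = f(L/D)(ρV²/2) = 0.01724·(103/0.236)·(0.789·7.849²/2) = 0.01724·436.4·24.3 = 182.9 Pa.
ΔP = 182.9 Pa = 0.00183 bar.

ΔP ≈ 0.00183 bar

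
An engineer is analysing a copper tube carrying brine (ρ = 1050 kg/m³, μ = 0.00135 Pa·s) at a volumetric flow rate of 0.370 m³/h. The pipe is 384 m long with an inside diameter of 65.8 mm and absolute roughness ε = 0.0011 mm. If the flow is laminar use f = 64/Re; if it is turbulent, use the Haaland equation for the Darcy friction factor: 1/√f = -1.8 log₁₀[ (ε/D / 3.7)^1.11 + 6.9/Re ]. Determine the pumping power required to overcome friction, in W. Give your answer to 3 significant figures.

Q = 0.370 m³/h = 0.370/3600 = 0.0001028 m³/s.
Cross-sectional area A = πD²/4 = π(0.0658)²/4 = 0.0034 m²; mean velocity V = Q/A = 0.0001028/0.0034 = 0.03022 m/s.
Reynolds number Re = ρVD/μ = 1050 · 0.03022 · 0.0658 / 0.00135 = 1547.
Re < 2300 → laminar flow, so f = 64/Re = 64/1547 = 0.04138 (the turbulent correlation is not needed).
Darcy-Weisbach: ΔP = f(L/D)(ρV²/2) = 0.04138·(384/0.0658)·(1050·0.03022²/2) = 0.04138·5836·0.4796 = 115.8 Pa.
Pumping power P = QΔP = 0.0001028·115.8 = 0.01190 W = 0.0119 W.

P ≈ 0.0119 W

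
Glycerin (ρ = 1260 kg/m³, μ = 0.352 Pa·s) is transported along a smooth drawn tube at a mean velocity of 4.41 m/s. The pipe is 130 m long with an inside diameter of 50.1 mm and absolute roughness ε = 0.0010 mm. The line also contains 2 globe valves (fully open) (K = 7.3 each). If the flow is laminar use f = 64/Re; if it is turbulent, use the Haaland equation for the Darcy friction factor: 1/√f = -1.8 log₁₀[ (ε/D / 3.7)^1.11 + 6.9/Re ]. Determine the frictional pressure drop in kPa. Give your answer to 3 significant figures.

ΔP ≈ 2750 kPa

Reynolds number Re = ρVD/μ = 1260 · 4.41 · 0.0501 / 0.352 = 790.9.
Re < 2300 → laminar flow, so f = 64/Re = 64/790.9 = 0.08092 (the turbulent correlation is not needed).
Total minor-loss coefficient ΣK = 2·7.3 = 14.6.
ΔP = [f·L/D + ΣK]·(ρV²/2) = [0.08092·130/0.0501 + 14.6]·(1260·4.41²/2) = [210 + 14.6]·1.225e+04 = 2.752e+06 Pa.
ΔP = 2.752e+06 Pa = 2750 kPa.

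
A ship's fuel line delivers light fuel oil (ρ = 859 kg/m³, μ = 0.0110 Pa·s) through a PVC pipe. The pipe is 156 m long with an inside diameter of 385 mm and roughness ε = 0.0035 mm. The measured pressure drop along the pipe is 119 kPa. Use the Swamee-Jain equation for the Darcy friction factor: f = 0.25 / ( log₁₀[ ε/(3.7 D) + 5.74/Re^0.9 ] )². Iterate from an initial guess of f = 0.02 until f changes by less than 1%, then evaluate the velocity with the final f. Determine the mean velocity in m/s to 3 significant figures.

V ≈ 6.61 m/s

Rearranging Darcy-Weisbach: V = √(2·ΔP·D/(f·L·ρ)). With ε/D = 3.5e-06/0.385 = 9.09e-06, iterate starting from f = 0.02:
  f = 0.02 → V = √(2·1.19e+05·0.385/(0.02·156·859)) = 5.847 m/s; Re = ρVD/μ = 1.758e+05; f → 0.01601
  f = 0.01601 → V = 6.536 m/s; Re = 1.965e+05; f → 0.01567
  f = 0.01567 → V = 6.606 m/s; Re = 1.986e+05; f → 0.01564
Converged (Δf/f < 1%). With the final f = 0.01564: V = √(2·1.19e+05·0.385/(0.01564·156·859)) = 6.613 m/s.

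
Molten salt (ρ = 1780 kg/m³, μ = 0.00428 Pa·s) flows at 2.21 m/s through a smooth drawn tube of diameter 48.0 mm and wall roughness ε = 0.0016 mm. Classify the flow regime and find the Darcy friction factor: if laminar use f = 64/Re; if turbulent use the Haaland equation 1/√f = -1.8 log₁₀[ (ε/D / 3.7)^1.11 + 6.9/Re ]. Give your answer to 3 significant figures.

Re = ρVD/μ = 1780·2.21·0.048/0.00428 = 4.412e+04.
Re > 4000 → turbulent. ε/D = 1.6e-06/0.048 = 3.33e-05; Haaland: 1/√f = -1.8 log₁₀[2.51e-06 + 0.000156] = 6.838, so f = 0.02139.

f ≈ 0.0214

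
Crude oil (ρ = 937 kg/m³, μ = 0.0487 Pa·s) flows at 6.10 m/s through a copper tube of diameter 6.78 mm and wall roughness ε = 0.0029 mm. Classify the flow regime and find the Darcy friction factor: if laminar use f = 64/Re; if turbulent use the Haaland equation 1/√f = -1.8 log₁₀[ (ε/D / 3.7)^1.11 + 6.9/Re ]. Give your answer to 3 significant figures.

f ≈ 0.0804

Re = ρVD/μ = 937·6.1·0.00678/0.0487 = 795.7.
Re < 2300 → laminar, so f = 64/Re = 0.08043 (roughness is irrelevant in laminar flow).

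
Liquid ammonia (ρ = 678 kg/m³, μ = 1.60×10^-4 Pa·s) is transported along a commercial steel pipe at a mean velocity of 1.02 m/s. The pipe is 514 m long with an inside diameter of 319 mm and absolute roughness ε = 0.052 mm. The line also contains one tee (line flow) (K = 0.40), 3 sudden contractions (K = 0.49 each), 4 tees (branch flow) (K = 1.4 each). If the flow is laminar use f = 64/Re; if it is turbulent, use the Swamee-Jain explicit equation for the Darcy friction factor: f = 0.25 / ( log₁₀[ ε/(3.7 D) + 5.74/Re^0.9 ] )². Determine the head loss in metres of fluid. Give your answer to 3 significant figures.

h_f ≈ 1.60 m

Reynolds number Re = ρVD/μ = 678 · 1.02 · 0.319 / 0.00016 = 1.379e+06.
Re > 4000 → turbulent. Relative roughness ε/D = 5.2e-05/0.319 = 0.000163. Swamee-Jain: f = 0.25/(log₁₀[0.000163/3.7 + 5.74/1.379e+06^0.9])² = 0.25/(log₁₀[4.41e-05 + 1.71e-05])² = 0.25/(-4.213)² = 0.01408.
Total minor-loss coefficient ΣK = 1·0.4 + 3·0.49 + 4·1.4 = 7.47.
ΔP = [f·L/D + ΣK]·(ρV²/2) = [0.01408·514/0.319 + 7.47]·(678·1.02²/2) = [22.69 + 7.47]·352.7 = 1.064e+04 Pa.
Head loss h_f = ΔP/(ρg) = 1.064e+04/(678·9.81) = 1.60 m.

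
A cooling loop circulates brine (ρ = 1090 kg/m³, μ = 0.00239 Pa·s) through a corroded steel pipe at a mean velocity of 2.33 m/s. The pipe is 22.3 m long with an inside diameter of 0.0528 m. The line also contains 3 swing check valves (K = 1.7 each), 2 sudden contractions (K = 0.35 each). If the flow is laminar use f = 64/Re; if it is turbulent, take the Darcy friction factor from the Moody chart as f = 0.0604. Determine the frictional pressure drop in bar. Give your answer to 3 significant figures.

Reynolds number Re = ρVD/μ = 1090 · 2.33 · 0.0528 / 0.00239 = 5.611e+04.
Re > 4000 → turbulent; use the Moody-chart value f = 0.0604.
Total minor-loss coefficient ΣK = 3·1.7 + 2·0.35 = 5.8.
ΔP = [f·L/D + ΣK]·(ρV²/2) = [0.0604·22.3/0.0528 + 5.8]·(1090·2.33²/2) = [25.51 + 5.8]·2959 = 9.264e+04 Pa.
ΔP = 9.264e+04 Pa = 0.926 bar.

ΔP ≈ 0.926 bar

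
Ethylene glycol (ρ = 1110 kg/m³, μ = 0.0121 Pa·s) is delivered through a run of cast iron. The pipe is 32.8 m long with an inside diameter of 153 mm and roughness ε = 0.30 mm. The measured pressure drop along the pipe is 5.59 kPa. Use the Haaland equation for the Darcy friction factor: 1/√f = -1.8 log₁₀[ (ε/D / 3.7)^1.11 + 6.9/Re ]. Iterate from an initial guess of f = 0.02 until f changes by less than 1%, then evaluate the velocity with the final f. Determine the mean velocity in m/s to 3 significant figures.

V ≈ 1.25 m/s

Rearranging Darcy-Weisbach: V = √(2·ΔP·D/(f·L·ρ)). With ε/D = 0.0003/0.153 = 0.00196, iterate starting from f = 0.02:
  f = 0.02 → V = √(2·5590·0.153/(0.02·32.8·1110)) = 1.533 m/s; Re = ρVD/μ = 2.151e+04; f → 0.02907
  f = 0.02907 → V = 1.271 m/s; Re = 1.784e+04; f → 0.02997
  f = 0.02997 → V = 1.252 m/s; Re = 1.757e+04; f → 0.03005
Converged (Δf/f < 1%). With the final f = 0.03005: V = √(2·5590·0.153/(0.03005·32.8·1110)) = 1.25 m/s.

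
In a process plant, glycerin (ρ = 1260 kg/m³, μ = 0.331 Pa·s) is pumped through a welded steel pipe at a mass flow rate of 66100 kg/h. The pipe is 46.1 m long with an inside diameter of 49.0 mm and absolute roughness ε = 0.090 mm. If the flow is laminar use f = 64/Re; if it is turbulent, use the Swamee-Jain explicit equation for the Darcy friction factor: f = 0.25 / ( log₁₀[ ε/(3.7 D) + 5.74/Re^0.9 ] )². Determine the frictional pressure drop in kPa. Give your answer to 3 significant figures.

ΔP ≈ 1570 kPa

ṁ = 66100 kg/h = 66100/3600 = 18.36 kg/s.
A = πD²/4 = π(0.049)²/4 = 0.001886 m²; mean velocity V = ṁ/(ρA) = 18.36/(1260 · 0.001886) = 7.728 m/s.
Reynolds number Re = ρVD/μ = 1260 · 7.728 · 0.049 / 0.331 = 1441.
Re < 2300 → laminar flow, so f = 64/Re = 64/1441 = 0.0444 (the turbulent correlation is not needed).
Darcy-Weisbach: ΔP = f(L/D)(ρV²/2) = 0.0444·(46.1/0.049)·(1260·7.728²/2) = 0.0444·940.8·3.762e+04 = 1.572e+06 Pa.
ΔP = 1.572e+06 Pa = 1570 kPa.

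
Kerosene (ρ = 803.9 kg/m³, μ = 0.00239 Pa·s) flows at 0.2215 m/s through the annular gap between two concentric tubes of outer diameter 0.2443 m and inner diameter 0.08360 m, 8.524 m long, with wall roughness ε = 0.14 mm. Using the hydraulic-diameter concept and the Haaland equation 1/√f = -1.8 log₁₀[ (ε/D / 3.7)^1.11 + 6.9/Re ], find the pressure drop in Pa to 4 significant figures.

ΔP ≈ 32.05 Pa

Hydraulic diameter D_h = 4A/P = D_o - D_i = 0.2443 - 0.0836 = 0.1607 m.
Re = ρVD_h/μ = 803.9·0.2215·0.1607/0.00239 = 1.197e+04.
ε/D_h = 0.00014/0.1607 = 0.000871; Haaland gives 1/√f = -1.8 log₁₀[9.39e-05+0.000576] = 5.713, so f = 0.03064.
ΔP = f(L/D_h)(ρV²/2) = 0.03064·8.524/0.1607·19.72 = 32.05 Pa.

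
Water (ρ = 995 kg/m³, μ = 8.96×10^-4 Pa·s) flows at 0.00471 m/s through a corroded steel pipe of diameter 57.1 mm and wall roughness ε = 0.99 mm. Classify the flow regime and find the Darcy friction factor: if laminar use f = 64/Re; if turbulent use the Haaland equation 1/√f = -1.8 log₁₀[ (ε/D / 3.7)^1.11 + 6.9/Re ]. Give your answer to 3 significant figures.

Re = ρVD/μ = 995·0.00471·0.0571/0.000896 = 298.7.
Re < 2300 → laminar, so f = 64/Re = 0.2143 (roughness is irrelevant in laminar flow).

f ≈ 0.214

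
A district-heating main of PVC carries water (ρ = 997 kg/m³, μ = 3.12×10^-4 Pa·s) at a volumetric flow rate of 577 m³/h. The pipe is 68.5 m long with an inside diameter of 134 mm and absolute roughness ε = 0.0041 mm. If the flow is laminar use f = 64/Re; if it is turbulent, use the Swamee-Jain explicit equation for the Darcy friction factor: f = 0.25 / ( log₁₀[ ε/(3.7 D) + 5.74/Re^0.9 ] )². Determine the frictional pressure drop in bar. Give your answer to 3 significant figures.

ΔP ≈ 3.48 bar

Q = 577 m³/h = 577/3600 = 0.1603 m³/s.
Cross-sectional area A = πD²/4 = π(0.134)²/4 = 0.0141 m²; mean velocity V = Q/A = 0.1603/0.0141 = 11.37 m/s.
Reynolds number Re = ρVD/μ = 997 · 11.37 · 0.134 / 0.000312 = 4.867e+06.
Re > 4000 → turbulent. Relative roughness ε/D = 4.1e-06/0.134 = 3.06e-05. Swamee-Jain: f = 0.25/(log₁₀[3.06e-05/3.7 + 5.74/4.867e+06^0.9])² = 0.25/(log₁₀[8.27e-06 + 5.5e-06])² = 0.25/(-4.861)² = 0.01058.
Darcy-Weisbach: ΔP = f(L/D)(ρV²/2) = 0.01058·(68.5/0.134)·(997·11.37²/2) = 0.01058·511.2·6.439e+04 = 3.482e+05 Pa.
ΔP = 3.482e+05 Pa = 3.48 bar.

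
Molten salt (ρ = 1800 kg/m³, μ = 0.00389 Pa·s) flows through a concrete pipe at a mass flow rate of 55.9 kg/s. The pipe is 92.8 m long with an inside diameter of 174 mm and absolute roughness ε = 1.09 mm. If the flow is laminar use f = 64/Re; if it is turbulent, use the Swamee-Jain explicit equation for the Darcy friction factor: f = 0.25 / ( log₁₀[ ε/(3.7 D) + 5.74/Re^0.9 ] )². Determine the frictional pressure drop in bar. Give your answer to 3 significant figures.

A = πD²/4 = π(0.174)²/4 = 0.02378 m²; mean velocity V = ṁ/(ρA) = 55.9/(1800 · 0.02378) = 1.306 m/s.
Reynolds number Re = ρVD/μ = 1800 · 1.306 · 0.174 / 0.00389 = 1.052e+05.
Re > 4000 → turbulent. Relative roughness ε/D = 0.00109/0.174 = 0.00626. Swamee-Jain: f = 0.25/(log₁₀[0.00626/3.7 + 5.74/1.052e+05^0.9])² = 0.25/(log₁₀[0.00169 + 0.000173])² = 0.25/(-2.729)² = 0.03357.
Darcy-Weisbach: ΔP = f(L/D)(ρV²/2) = 0.03357·(92.8/0.174)·(1800·1.306²/2) = 0.03357·533.3·1535 = 2.748e+04 Pa.
ΔP = 2.748e+04 Pa = 0.275 bar.

ΔP ≈ 0.275 bar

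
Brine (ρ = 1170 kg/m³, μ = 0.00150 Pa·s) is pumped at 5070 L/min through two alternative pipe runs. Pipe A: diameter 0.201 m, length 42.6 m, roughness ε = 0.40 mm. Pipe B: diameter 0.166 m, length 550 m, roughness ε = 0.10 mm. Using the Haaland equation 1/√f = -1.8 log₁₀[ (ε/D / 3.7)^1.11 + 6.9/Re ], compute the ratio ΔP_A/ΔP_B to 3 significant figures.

Pipe A: V = Q/A = 0.0845/0.03173 = 2.663 m/s; Re = 4.175e+05; ε/D = 0.00199; Haaland → f = 0.02382; ΔP_A = f(L/D)(ρV²/2) = 2.095e+04 Pa.
Pipe B: V = Q/A = 0.0845/0.02164 = 3.904 m/s; Re = 5.055e+05; ε/D = 0.000602; Haaland → f = 0.01819; ΔP_B = f(L/D)(ρV²/2) = 5.375e+05 Pa.
ΔP_A/ΔP_B = 2.095e+04/5.375e+05 = 0.0390.

ΔP_A/ΔP_B ≈ 0.0390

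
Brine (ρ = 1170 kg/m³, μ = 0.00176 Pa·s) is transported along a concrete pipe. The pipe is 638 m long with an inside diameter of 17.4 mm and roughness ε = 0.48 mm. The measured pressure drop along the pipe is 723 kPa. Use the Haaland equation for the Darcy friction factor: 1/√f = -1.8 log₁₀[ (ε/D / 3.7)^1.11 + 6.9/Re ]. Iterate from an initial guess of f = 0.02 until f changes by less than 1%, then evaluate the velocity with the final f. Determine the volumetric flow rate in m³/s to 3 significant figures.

Rearranging Darcy-Weisbach: V = √(2·ΔP·D/(f·L·ρ)). With ε/D = 0.00048/0.0174 = 0.0276, iterate starting from f = 0.02:
  f = 0.02 → V = √(2·7.23e+05·0.0174/(0.02·638·1170)) = 1.298 m/s; Re = ρVD/μ = 1.502e+04; f → 0.05745
  f = 0.05745 → V = 0.766 m/s; Re = 8860; f → 0.05885
  f = 0.05885 → V = 0.7568 m/s; Re = 8754; f → 0.0589
Converged (Δf/f < 1%). With the final f = 0.0589: V = √(2·7.23e+05·0.0174/(0.0589·638·1170)) = 0.7565 m/s.
Q = V·A = 0.7565·(π/4·0.0174²) = 0.0001799 m³/s = 1.80×10^-4 m³/s.

Q ≈ 1.80×10^-4 m³/s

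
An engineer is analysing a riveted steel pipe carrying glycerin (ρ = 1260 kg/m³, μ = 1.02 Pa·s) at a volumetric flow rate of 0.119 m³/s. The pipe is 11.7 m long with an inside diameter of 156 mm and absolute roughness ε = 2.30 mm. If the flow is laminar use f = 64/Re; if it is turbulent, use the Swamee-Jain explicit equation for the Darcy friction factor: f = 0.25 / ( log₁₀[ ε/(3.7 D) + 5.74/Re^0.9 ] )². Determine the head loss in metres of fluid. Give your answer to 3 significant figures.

h_f ≈ 7.90 m

Cross-sectional area A = πD²/4 = π(0.156)²/4 = 0.01911 m²; mean velocity V = Q/A = 0.119/0.01911 = 6.226 m/s.
Reynolds number Re = ρVD/μ = 1260 · 6.226 · 0.156 / 1.02 = 1200.
Re < 2300 → laminar flow, so f = 64/Re = 64/1200 = 0.05334 (the turbulent correlation is not needed).
Darcy-Weisbach: ΔP = f(L/D)(ρV²/2) = 0.05334·(11.7/0.156)·(1260·6.226²/2) = 0.05334·75·2.442e+04 = 9.77e+04 Pa.
Head loss h_f = ΔP/(ρg) = 9.77e+04/(1260·9.81) = 7.90 m.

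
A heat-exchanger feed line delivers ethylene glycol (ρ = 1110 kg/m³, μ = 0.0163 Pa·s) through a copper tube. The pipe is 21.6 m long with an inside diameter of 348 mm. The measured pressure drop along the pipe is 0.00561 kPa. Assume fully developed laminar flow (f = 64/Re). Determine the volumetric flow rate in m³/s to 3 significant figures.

Q ≈ 0.00574 m³/s

For laminar flow, f = 64/Re with Re = ρVD/μ, so Darcy-Weisbach reduces to ΔP = 32μLV/D². Solving for V: V = ΔP·D²/(32μL) = 5.61·(0.348)²/(32·0.0163·21.6) = 0.0603 m/s.
Check: Re = ρVD/μ = 1110·0.0603·0.348/0.0163 = 1429 < 2300, so the laminar assumption holds.
Q = V·A = 0.0603·(π/4·0.348²) = 0.005736 m³/s = 0.00574 m³/s.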